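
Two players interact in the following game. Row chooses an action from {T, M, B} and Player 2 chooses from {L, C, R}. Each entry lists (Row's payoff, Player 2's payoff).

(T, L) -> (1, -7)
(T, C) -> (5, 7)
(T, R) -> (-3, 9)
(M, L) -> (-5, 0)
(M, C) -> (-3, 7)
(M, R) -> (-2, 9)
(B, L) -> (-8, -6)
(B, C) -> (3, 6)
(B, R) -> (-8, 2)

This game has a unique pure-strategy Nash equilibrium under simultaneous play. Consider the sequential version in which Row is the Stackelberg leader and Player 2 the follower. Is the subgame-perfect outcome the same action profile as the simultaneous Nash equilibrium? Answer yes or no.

Backward induction with Row moving first.
- T: Player 2 compares -7, 7, 9 and picks R; Row would get -3.
- M: Player 2 compares 0, 7, 9 and picks R; Row would get -2.
- B: Player 2 compares -6, 6, 2 and picks C; Row would get 3.
Among -3, -2, 3, the best is 3 at B. Subgame-perfect outcome: (B, C) with payoffs (3, 6).
Under simultaneous play:
Row's best replies: L→T; C→T; R→M.
Player 2's best replies: T→R; M→R; B→C.
The unique mutual best reply is (M, R), giving (-2, 9).
Sequential outcome (B, C) differs from the Nash profile (M, R).

no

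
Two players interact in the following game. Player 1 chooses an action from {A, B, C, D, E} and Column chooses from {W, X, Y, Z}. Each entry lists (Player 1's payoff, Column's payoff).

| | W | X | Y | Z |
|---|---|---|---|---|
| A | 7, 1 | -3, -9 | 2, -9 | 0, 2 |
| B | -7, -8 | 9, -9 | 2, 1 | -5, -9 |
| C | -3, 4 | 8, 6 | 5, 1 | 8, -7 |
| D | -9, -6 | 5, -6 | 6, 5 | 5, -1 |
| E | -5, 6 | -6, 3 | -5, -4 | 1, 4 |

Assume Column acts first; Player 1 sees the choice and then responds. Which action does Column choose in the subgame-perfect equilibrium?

Y

Player 1 best-responds to each possible Column move:
- W: Player 1 compares 7, -7, -3, -9, -5 and picks A; Column would get 1.
- X: Player 1 compares -3, 9, 8, 5, -6 and picks B; Column would get -9.
- Y: Player 1 compares 2, 2, 5, 6, -5 and picks D; Column would get 5.
- Z: Player 1 compares 0, -5, 8, 5, 1 and picks C; Column would get -7.
Maximizing over 1, -9, 5, -7, Column chooses Y. Subgame-perfect outcome: (D, Y) with payoffs (6, 5).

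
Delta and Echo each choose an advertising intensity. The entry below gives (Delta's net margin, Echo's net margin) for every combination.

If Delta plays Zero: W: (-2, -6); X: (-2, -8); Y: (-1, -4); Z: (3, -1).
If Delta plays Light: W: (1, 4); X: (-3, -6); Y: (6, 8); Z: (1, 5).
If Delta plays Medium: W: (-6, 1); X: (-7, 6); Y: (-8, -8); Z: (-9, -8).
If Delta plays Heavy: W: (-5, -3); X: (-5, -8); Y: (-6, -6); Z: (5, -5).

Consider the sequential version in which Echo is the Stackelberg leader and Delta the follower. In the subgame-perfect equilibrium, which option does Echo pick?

Delta best-responds to each possible Echo move:
- W: Delta compares -2, 1, -6, -5 and picks Light; Echo would get 4.
- X: Delta compares -2, -3, -7, -5 and picks Zero; Echo would get -8.
- Y: Delta compares -1, 6, -8, -6 and picks Light; Echo would get 8.
- Z: Delta compares 3, 1, -9, 5 and picks Heavy; Echo would get -5.
Maximizing over 4, -8, 8, -5, Echo chooses Y. Subgame-perfect outcome: (Light, Y) with payoffs (6, 8).

Y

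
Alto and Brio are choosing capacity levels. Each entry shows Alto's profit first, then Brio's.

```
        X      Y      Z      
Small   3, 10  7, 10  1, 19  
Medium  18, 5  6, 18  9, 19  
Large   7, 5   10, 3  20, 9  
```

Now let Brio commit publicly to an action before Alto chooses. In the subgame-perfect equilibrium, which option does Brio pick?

Work backward from Alto's decision.
- X: Alto compares 3, 18, 7 and picks Medium; Brio would get 5.
- Y: Alto compares 7, 6, 10 and picks Large; Brio would get 3.
- Z: Alto compares 1, 9, 20 and picks Large; Brio would get 9.
Brio's induced payoffs are 5, 3, 9, so Brio commits to Z. Subgame-perfect outcome: (Large, Z) with payoffs (20, 9).

Z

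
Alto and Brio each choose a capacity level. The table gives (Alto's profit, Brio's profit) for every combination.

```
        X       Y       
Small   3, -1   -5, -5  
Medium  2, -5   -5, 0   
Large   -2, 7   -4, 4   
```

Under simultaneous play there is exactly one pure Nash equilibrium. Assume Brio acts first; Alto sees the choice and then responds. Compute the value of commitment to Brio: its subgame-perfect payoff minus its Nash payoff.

Alto best-responds to each possible Brio move:
- X: BR = Small, leader payoff -1.
- Y: BR = Large, leader payoff 4.
Maximizing over -1, 4, Brio chooses Y. Subgame-perfect outcome: (Large, Y) with payoffs (-4, 4).
For the simultaneous game, intersect best replies.
Alto's best replies: X→Small; Y→Large.
Brio's best replies: Small→X; Medium→Y; Large→X.
Only (Small, X) has each player best-responding; Nash payoffs (3, -1).
Brio's commitment gain: 4 − -1 = 5.

5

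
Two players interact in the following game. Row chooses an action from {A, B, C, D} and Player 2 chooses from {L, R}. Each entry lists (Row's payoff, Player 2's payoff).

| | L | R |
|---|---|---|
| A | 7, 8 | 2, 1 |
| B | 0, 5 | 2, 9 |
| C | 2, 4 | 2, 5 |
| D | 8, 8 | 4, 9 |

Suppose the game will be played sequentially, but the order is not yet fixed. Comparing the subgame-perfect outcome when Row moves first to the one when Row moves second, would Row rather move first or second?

first

If Row leads: Player 2's best replies are A→L, B→R, C→R, D→R; Row's induced payoffs 7, 2, 2, 4; outcome (A, L), payoffs (7, 8).
If Player 2 leads: Row's best replies are L→D, R→D; Player 2's induced payoffs 8, 9; outcome (D, R), payoffs (4, 9).
Row gets 7 moving first and 4 moving second, so Row prefers to move first.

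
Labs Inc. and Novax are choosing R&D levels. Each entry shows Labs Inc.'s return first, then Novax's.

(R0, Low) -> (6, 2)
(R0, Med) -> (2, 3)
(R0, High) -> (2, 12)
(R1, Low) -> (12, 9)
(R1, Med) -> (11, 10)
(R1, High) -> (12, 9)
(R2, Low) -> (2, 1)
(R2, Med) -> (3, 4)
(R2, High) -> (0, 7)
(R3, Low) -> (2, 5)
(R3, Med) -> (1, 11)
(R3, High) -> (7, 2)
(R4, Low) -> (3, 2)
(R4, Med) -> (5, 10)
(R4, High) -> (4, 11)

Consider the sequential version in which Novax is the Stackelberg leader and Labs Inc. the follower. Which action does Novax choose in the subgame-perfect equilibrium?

Work backward from Labs Inc.'s decision.
- Low → Labs Inc. plays R1 (best of 6, 12, 2, 2, 3); Novax gets 9.
- Med → Labs Inc. plays R1 (best of 2, 11, 3, 1, 5); Novax gets 10.
- High → Labs Inc. plays R1 (best of 2, 12, 0, 7, 4); Novax gets 9.
Among 9, 10, 9, the best is 10 at Med. Subgame-perfect outcome: (R1, Med) with payoffs (11, 10).

Med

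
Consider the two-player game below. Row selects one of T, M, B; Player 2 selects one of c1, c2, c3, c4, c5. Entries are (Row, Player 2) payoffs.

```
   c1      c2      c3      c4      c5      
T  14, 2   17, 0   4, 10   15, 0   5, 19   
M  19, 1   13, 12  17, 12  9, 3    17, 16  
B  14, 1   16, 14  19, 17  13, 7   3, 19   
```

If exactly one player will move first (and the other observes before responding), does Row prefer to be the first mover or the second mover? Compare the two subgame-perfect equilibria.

If Row leads: Player 2's best replies are T→c5, M→c5, B→c5; Row's induced payoffs 5, 17, 3; outcome (M, c5), payoffs (17, 16).
If Player 2 leads: Row's best replies are c1→M, c2→T, c3→B, c4→T, c5→M; Player 2's induced payoffs 1, 0, 17, 0, 16; outcome (B, c3), payoffs (19, 17).
Row gets 17 moving first and 19 moving second, so Row prefers to move second.

second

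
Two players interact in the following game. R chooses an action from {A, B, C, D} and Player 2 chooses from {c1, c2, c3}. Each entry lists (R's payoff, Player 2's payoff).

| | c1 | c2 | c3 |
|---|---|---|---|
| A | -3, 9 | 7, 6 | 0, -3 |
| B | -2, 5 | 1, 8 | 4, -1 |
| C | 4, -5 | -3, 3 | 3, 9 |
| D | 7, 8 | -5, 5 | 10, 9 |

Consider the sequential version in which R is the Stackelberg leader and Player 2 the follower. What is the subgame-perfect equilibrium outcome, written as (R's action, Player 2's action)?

(D, c3)

Player 2 best-responds to each possible R move:
- A: BR = c1, leader payoff -3.
- B: BR = c2, leader payoff 1.
- C: BR = c3, leader payoff 3.
- D: BR = c3, leader payoff 10.
Among -3, 1, 3, 10, the best is 10 at D. Subgame-perfect outcome: (D, c3) with payoffs (10, 9).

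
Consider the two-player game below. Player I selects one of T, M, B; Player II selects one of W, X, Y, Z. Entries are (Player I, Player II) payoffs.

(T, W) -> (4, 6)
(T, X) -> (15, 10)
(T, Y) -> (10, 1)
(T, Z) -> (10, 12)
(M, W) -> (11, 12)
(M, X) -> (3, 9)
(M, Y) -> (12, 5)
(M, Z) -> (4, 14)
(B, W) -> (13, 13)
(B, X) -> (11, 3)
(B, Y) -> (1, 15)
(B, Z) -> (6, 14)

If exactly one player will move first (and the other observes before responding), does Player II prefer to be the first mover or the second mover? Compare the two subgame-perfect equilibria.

first

If Player I leads: Player II's best replies are T→Z, M→Z, B→Y; Player I's induced payoffs 10, 4, 1; outcome (T, Z), payoffs (10, 12).
If Player II leads: Player I's best replies are W→B, X→T, Y→M, Z→T; Player II's induced payoffs 13, 10, 5, 12; outcome (B, W), payoffs (13, 13).
Player II gets 13 moving first and 12 moving second, so Player II prefers to move first.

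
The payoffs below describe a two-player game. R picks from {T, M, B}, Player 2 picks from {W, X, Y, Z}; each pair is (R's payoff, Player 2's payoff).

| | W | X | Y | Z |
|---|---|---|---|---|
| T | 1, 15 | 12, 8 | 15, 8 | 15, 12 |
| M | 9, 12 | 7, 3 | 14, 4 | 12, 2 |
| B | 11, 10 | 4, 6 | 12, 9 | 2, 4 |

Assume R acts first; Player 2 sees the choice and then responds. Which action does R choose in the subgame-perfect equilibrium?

Work backward from Player 2's decision.
- T → Player 2 plays W (best of 15, 8, 8, 12); R gets 1.
- M → Player 2 plays W (best of 12, 3, 4, 2); R gets 9.
- B → Player 2 plays W (best of 10, 6, 9, 4); R gets 11.
R's induced payoffs are 1, 9, 11, so R commits to B. Subgame-perfect outcome: (B, W) with payoffs (11, 10).

B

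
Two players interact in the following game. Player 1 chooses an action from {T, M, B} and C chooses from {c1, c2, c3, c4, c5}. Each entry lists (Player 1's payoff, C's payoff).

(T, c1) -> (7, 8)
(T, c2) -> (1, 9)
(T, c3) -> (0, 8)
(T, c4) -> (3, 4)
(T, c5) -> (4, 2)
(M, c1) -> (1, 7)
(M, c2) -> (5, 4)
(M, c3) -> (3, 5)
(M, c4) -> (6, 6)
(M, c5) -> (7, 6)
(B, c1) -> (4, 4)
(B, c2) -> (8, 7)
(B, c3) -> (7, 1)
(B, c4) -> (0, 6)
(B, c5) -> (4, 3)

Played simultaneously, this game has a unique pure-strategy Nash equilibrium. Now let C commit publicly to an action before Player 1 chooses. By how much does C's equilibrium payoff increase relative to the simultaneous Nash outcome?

1

Work backward from Player 1's decision.
- c1 → Player 1 plays T (best of 7, 1, 4); C gets 8.
- c2 → Player 1 plays B (best of 1, 5, 8); C gets 7.
- c3 → Player 1 plays B (best of 0, 3, 7); C gets 1.
- c4 → Player 1 plays M (best of 3, 6, 0); C gets 6.
- c5 → Player 1 plays M (best of 4, 7, 4); C gets 6.
Maximizing over 8, 7, 1, 6, 6, C chooses c1. Subgame-perfect outcome: (T, c1) with payoffs (7, 8).
Now find the simultaneous Nash equilibrium.
Player 1's best replies: c1→T; c2→B; c3→B; c4→M; c5→M.
C's best replies: T→c2; M→c1; B→c2.
Only (B, c2) has each player best-responding; Nash payoffs (8, 7).
C's commitment gain: 8 − 7 = 1.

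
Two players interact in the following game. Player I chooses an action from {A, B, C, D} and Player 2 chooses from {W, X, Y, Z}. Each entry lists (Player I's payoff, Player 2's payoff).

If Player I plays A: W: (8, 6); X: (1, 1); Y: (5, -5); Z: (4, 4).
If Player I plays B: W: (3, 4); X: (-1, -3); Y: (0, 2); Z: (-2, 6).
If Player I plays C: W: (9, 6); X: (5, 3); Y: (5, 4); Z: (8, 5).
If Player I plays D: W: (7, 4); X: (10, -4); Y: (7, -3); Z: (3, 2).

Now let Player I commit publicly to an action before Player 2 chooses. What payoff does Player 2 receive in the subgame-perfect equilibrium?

Backward induction with Player I moving first.
- A: Player 2 compares 6, 1, -5, 4 and picks W; Player I would get 8.
- B: Player 2 compares 4, -3, 2, 6 and picks Z; Player I would get -2.
- C: Player 2 compares 6, 3, 4, 5 and picks W; Player I would get 9.
- D: Player 2 compares 4, -4, -3, 2 and picks W; Player I would get 7.
Among 8, -2, 9, 7, the best is 9 at C. Subgame-perfect outcome: (C, W) with payoffs (9, 6).

6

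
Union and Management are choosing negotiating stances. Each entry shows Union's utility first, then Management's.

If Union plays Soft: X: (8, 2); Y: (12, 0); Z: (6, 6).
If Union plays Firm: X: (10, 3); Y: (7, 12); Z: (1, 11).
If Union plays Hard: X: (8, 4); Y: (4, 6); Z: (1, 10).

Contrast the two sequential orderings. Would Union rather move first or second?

first

If Union leads: Management's best replies are Soft→Z, Firm→Y, Hard→Z; Union's induced payoffs 6, 7, 1; outcome (Firm, Y), payoffs (7, 12).
If Management leads: Union's best replies are X→Firm, Y→Soft, Z→Soft; Management's induced payoffs 3, 0, 6; outcome (Soft, Z), payoffs (6, 6).
Union gets 7 moving first and 6 moving second, so Union prefers to move first.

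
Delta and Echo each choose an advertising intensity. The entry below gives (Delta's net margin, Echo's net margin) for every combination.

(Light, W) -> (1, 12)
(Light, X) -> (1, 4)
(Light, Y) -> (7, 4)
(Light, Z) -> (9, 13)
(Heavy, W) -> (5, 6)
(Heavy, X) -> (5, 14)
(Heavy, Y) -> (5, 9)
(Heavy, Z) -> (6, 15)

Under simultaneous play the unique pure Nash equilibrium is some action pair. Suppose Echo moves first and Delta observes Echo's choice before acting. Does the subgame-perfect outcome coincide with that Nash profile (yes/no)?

Backward induction with Echo moving first.
- W → Delta plays Heavy (best of 1, 5); Echo gets 6.
- X → Delta plays Heavy (best of 1, 5); Echo gets 14.
- Y → Delta plays Light (best of 7, 5); Echo gets 4.
- Z → Delta plays Light (best of 9, 6); Echo gets 13.
Maximizing over 6, 14, 4, 13, Echo chooses X. Subgame-perfect outcome: (Heavy, X) with payoffs (5, 14).
For the simultaneous game, intersect best replies.
Delta's best replies: W→Heavy; X→Heavy; Y→Light; Z→Light.
Echo's best replies: Light→Z; Heavy→Z.
The unique mutual best reply is (Light, Z), giving (9, 13).
Sequential outcome (Heavy, X) differs from the Nash profile (Light, Z).

no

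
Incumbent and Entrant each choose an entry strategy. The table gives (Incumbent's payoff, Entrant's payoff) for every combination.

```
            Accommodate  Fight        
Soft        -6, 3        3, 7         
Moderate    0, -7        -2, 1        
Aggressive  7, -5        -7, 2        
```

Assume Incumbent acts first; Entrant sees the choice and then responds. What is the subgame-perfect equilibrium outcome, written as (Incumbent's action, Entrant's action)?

(Soft, Fight)

Solve by backward induction (Incumbent leads).
- Soft → Entrant plays Fight (best of 3, 7); Incumbent gets 3.
- Moderate → Entrant plays Fight (best of -7, 1); Incumbent gets -2.
- Aggressive → Entrant plays Fight (best of -5, 2); Incumbent gets -7.
Among 3, -2, -7, the best is 3 at Soft. Subgame-perfect outcome: (Soft, Fight) with payoffs (3, 7).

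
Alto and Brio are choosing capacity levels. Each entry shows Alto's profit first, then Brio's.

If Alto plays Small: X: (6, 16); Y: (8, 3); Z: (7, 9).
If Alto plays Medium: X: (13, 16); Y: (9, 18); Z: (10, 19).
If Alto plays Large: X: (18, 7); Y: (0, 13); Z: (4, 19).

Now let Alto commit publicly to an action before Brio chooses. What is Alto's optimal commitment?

Brio best-responds to each possible Alto move:
- Small → Brio plays X (best of 16, 3, 9); Alto gets 6.
- Medium → Brio plays Z (best of 16, 18, 19); Alto gets 10.
- Large → Brio plays Z (best of 7, 13, 19); Alto gets 4.
Among 6, 10, 4, the best is 10 at Medium. Subgame-perfect outcome: (Medium, Z) with payoffs (10, 19).

Medium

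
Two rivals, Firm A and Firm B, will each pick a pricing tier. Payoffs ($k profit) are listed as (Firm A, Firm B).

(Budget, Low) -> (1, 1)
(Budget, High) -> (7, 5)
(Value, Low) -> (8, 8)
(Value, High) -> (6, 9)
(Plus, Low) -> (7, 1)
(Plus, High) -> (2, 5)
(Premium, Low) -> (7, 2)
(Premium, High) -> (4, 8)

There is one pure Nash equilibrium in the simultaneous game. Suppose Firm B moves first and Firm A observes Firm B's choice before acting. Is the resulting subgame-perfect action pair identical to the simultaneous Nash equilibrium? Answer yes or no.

no

Firm A best-responds to each possible Firm B move:
- Low: Firm A compares 1, 8, 7, 7 and picks Value; Firm B would get 8.
- High: Firm A compares 7, 6, 2, 4 and picks Budget; Firm B would get 5.
Maximizing over 8, 5, Firm B chooses Low. Subgame-perfect outcome: (Value, Low) with payoffs (8, 8).
For the simultaneous game, intersect best replies.
Firm A's best replies: Low→Value; High→Budget.
Firm B's best replies: Budget→High; Value→High; Plus→High; Premium→High.
The unique mutual best reply is (Budget, High), giving (7, 5).
Sequential outcome (Value, Low) differs from the Nash profile (Budget, High).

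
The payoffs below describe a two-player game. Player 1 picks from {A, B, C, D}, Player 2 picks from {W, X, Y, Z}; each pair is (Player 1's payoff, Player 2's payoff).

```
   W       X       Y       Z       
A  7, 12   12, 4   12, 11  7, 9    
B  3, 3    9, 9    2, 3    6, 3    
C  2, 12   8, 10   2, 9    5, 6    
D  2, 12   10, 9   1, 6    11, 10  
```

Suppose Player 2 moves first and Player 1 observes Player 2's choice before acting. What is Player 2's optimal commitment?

W

Backward induction with Player 2 moving first.
- W: BR = A, leader payoff 12.
- X: BR = A, leader payoff 4.
- Y: BR = A, leader payoff 11.
- Z: BR = D, leader payoff 10.
Among 12, 4, 11, 10, the best is 12 at W. Subgame-perfect outcome: (A, W) with payoffs (7, 12).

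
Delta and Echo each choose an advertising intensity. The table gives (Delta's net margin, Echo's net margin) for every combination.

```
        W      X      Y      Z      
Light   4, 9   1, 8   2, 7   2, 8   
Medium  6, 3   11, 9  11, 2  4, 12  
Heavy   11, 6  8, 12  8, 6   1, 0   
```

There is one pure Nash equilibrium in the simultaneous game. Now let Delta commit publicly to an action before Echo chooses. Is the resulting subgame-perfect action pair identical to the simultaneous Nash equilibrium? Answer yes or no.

Backward induction with Delta moving first.
- Light → Echo plays W (best of 9, 8, 7, 8); Delta gets 4.
- Medium → Echo plays Z (best of 3, 9, 2, 12); Delta gets 4.
- Heavy → Echo plays X (best of 6, 12, 6, 0); Delta gets 8.
Maximizing over 4, 4, 8, Delta chooses Heavy. Subgame-perfect outcome: (Heavy, X) with payoffs (8, 12).
Now find the simultaneous Nash equilibrium.
Delta's best replies: W→Heavy; X→Medium; Y→Medium; Z→Medium.
Echo's best replies: Light→W; Medium→Z; Heavy→X.
Only (Medium, Z) has each player best-responding; Nash payoffs (4, 12).
Sequential outcome (Heavy, X) differs from the Nash profile (Medium, Z).

no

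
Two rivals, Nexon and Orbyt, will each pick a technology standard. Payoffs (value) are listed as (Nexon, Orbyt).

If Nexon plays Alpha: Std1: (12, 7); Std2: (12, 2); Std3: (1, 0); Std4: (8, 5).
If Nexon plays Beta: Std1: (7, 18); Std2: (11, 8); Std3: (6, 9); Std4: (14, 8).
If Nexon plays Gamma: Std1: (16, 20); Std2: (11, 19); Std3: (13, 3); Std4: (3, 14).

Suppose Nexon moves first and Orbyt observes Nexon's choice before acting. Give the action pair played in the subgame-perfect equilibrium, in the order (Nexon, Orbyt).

Work backward from Orbyt's decision.
- Alpha: Orbyt compares 7, 2, 0, 5 and picks Std1; Nexon would get 12.
- Beta: Orbyt compares 18, 8, 9, 8 and picks Std1; Nexon would get 7.
- Gamma: Orbyt compares 20, 19, 3, 14 and picks Std1; Nexon would get 16.
Nexon's induced payoffs are 12, 7, 16, so Nexon commits to Gamma. Subgame-perfect outcome: (Gamma, Std1) with payoffs (16, 20).

(Gamma, Std1)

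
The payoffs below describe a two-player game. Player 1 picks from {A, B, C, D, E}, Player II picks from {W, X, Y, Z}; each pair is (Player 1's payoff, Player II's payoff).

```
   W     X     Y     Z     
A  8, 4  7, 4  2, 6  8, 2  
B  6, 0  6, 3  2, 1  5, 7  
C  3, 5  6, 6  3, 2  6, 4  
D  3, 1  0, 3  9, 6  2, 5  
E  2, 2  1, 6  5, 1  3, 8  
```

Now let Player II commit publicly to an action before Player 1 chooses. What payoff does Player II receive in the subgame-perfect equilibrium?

Player 1 best-responds to each possible Player II move:
- W → Player 1 plays A (best of 8, 6, 3, 3, 2); Player II gets 4.
- X → Player 1 plays A (best of 7, 6, 6, 0, 1); Player II gets 4.
- Y → Player 1 plays D (best of 2, 2, 3, 9, 5); Player II gets 6.
- Z → Player 1 plays A (best of 8, 5, 6, 2, 3); Player II gets 2.
Player II's induced payoffs are 4, 4, 6, 2, so Player II commits to Y. Subgame-perfect outcome: (D, Y) with payoffs (9, 6).

6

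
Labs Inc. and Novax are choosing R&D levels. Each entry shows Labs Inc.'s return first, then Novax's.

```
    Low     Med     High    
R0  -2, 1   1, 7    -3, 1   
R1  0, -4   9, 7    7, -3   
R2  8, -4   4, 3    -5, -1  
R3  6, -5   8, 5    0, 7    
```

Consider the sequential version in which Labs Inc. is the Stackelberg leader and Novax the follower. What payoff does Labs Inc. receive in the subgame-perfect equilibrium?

Solve by backward induction (Labs Inc. leads).
- R0: Novax compares 1, 7, 1 and picks Med; Labs Inc. would get 1.
- R1: Novax compares -4, 7, -3 and picks Med; Labs Inc. would get 9.
- R2: Novax compares -4, 3, -1 and picks Med; Labs Inc. would get 4.
- R3: Novax compares -5, 5, 7 and picks High; Labs Inc. would get 0.
Labs Inc.'s induced payoffs are 1, 9, 4, 0, so Labs Inc. commits to R1. Subgame-perfect outcome: (R1, Med) with payoffs (9, 7).

9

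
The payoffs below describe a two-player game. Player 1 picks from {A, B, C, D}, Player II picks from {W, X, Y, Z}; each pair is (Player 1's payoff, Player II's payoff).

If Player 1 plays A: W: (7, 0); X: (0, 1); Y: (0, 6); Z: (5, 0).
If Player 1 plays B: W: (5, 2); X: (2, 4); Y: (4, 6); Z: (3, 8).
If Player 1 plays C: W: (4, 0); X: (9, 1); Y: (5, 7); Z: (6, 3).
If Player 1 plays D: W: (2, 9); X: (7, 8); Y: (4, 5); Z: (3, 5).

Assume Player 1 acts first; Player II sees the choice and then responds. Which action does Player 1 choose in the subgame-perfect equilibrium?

C

Solve by backward induction (Player 1 leads).
- A: Player II compares 0, 1, 6, 0 and picks Y; Player 1 would get 0.
- B: Player II compares 2, 4, 6, 8 and picks Z; Player 1 would get 3.
- C: Player II compares 0, 1, 7, 3 and picks Y; Player 1 would get 5.
- D: Player II compares 9, 8, 5, 5 and picks W; Player 1 would get 2.
Among 0, 3, 5, 2, the best is 5 at C. Subgame-perfect outcome: (C, Y) with payoffs (5, 7).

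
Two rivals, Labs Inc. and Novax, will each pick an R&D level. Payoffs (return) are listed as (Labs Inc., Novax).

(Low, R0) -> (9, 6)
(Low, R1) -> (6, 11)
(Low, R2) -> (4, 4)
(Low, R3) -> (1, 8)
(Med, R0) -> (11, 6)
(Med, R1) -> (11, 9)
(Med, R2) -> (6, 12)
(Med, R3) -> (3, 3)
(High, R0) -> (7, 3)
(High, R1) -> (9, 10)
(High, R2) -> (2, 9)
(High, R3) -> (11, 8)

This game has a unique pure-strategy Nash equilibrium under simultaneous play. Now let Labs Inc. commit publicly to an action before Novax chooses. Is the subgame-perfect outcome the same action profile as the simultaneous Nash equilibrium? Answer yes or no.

no

Work backward from Novax's decision.
- Low: Novax compares 6, 11, 4, 8 and picks R1; Labs Inc. would get 6.
- Med: Novax compares 6, 9, 12, 3 and picks R2; Labs Inc. would get 6.
- High: Novax compares 3, 10, 9, 8 and picks R1; Labs Inc. would get 9.
Labs Inc.'s induced payoffs are 6, 6, 9, so Labs Inc. commits to High. Subgame-perfect outcome: (High, R1) with payoffs (9, 10).
Now find the simultaneous Nash equilibrium.
Labs Inc.'s best replies: R0→Med; R1→Med; R2→Med; R3→High.
Novax's best replies: Low→R1; Med→R2; High→R1.
Only (Med, R2) has each player best-responding; Nash payoffs (6, 12).
Sequential outcome (High, R1) differs from the Nash profile (Med, R2).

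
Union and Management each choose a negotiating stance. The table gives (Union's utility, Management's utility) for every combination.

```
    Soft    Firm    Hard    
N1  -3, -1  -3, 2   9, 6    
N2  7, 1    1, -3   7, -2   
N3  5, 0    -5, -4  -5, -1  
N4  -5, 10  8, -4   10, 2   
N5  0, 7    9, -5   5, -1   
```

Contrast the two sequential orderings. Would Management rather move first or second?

If Union leads: Management's best replies are N1→Hard, N2→Soft, N3→Soft, N4→Soft, N5→Soft; Union's induced payoffs 9, 7, 5, -5, 0; outcome (N1, Hard), payoffs (9, 6).
If Management leads: Union's best replies are Soft→N2, Firm→N5, Hard→N4; Management's induced payoffs 1, -5, 2; outcome (N4, Hard), payoffs (10, 2).
Management gets 2 moving first and 6 moving second, so Management prefers to move second.

second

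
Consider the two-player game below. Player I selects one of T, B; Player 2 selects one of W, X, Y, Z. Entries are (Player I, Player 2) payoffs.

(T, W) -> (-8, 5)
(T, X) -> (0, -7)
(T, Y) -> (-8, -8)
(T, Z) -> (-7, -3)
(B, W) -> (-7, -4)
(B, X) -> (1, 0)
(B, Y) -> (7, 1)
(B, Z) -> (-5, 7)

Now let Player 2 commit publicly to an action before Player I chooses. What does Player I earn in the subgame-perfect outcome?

Backward induction with Player 2 moving first.
- W: BR = B, leader payoff -4.
- X: BR = B, leader payoff 0.
- Y: BR = B, leader payoff 1.
- Z: BR = B, leader payoff 7.
Player 2's induced payoffs are -4, 0, 1, 7, so Player 2 commits to Z. Subgame-perfect outcome: (B, Z) with payoffs (-5, 7).

-5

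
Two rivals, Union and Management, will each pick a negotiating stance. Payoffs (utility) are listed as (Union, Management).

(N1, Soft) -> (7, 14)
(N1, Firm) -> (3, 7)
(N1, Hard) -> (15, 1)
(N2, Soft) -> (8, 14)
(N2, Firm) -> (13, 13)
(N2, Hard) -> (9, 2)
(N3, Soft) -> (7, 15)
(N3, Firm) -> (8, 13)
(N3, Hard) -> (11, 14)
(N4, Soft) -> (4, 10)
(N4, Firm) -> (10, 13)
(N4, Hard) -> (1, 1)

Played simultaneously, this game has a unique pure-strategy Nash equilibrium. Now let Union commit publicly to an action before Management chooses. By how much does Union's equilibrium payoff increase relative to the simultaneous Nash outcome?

2

Management best-responds to each possible Union move:
- N1 → Management plays Soft (best of 14, 7, 1); Union gets 7.
- N2 → Management plays Soft (best of 14, 13, 2); Union gets 8.
- N3 → Management plays Soft (best of 15, 13, 14); Union gets 7.
- N4 → Management plays Firm (best of 10, 13, 1); Union gets 10.
Maximizing over 7, 8, 7, 10, Union chooses N4. Subgame-perfect outcome: (N4, Firm) with payoffs (10, 13).
Now find the simultaneous Nash equilibrium.
Union's best replies: Soft→N2; Firm→N2; Hard→N1.
Management's best replies: N1→Soft; N2→Soft; N3→Soft; N4→Firm.
The unique mutual best reply is (N2, Soft), giving (8, 14).
Union's commitment gain: 10 − 8 = 2.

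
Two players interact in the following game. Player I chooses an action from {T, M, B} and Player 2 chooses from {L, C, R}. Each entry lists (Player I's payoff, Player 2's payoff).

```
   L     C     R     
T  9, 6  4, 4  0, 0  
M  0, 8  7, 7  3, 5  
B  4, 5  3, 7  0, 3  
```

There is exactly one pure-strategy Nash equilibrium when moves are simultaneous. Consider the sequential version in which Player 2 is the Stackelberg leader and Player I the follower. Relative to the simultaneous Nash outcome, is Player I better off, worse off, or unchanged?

worse off

Player I best-responds to each possible Player 2 move:
- L → Player I plays T (best of 9, 0, 4); Player 2 gets 6.
- C → Player I plays M (best of 4, 7, 3); Player 2 gets 7.
- R → Player I plays M (best of 0, 3, 0); Player 2 gets 5.
Maximizing over 6, 7, 5, Player 2 chooses C. Subgame-perfect outcome: (M, C) with payoffs (7, 7).
Under simultaneous play:
Player I's best replies: L→T; C→M; R→M.
Player 2's best replies: T→L; M→L; B→C.
Only (T, L) has each player best-responding; Nash payoffs (9, 6).
Player I earns 7 sequentially versus 9 at the Nash outcome: worse off.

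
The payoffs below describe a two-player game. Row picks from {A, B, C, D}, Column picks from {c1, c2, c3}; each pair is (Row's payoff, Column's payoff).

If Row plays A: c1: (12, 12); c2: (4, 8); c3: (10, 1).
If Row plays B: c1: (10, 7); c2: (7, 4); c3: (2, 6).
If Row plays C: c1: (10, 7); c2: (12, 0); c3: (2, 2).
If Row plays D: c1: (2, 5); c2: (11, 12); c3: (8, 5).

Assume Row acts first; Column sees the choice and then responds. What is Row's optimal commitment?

Solve by backward induction (Row leads).
- A: Column compares 12, 8, 1 and picks c1; Row would get 12.
- B: Column compares 7, 4, 6 and picks c1; Row would get 10.
- C: Column compares 7, 0, 2 and picks c1; Row would get 10.
- D: Column compares 5, 12, 5 and picks c2; Row would get 11.
Among 12, 10, 10, 11, the best is 12 at A. Subgame-perfect outcome: (A, c1) with payoffs (12, 12).

A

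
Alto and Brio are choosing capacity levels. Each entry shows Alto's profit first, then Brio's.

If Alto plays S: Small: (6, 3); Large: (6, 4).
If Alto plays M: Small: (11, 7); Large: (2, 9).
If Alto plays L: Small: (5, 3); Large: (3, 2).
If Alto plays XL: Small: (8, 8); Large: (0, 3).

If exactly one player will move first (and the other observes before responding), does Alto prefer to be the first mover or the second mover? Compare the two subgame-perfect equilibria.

second

If Alto leads: Brio's best replies are S→Large, M→Large, L→Small, XL→Small; Alto's induced payoffs 6, 2, 5, 8; outcome (XL, Small), payoffs (8, 8).
If Brio leads: Alto's best replies are Small→M, Large→S; Brio's induced payoffs 7, 4; outcome (M, Small), payoffs (11, 7).
Alto gets 8 moving first and 11 moving second, so Alto prefers to move second.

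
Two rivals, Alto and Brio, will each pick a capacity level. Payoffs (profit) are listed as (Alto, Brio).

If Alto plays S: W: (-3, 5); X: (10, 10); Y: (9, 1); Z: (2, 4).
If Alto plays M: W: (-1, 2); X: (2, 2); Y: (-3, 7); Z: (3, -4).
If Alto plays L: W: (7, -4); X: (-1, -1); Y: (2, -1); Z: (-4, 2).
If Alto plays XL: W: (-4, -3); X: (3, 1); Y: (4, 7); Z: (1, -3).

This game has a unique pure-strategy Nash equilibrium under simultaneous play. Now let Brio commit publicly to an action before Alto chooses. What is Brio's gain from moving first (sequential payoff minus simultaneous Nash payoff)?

Work backward from Alto's decision.
- W: BR = L, leader payoff -4.
- X: BR = S, leader payoff 10.
- Y: BR = S, leader payoff 1.
- Z: BR = M, leader payoff -4.
Maximizing over -4, 10, 1, -4, Brio chooses X. Subgame-perfect outcome: (S, X) with payoffs (10, 10).
Under simultaneous play:
Alto's best replies: W→L; X→S; Y→S; Z→M.
Brio's best replies: S→X; M→Y; L→Z; XL→Y.
The unique mutual best reply is (S, X), giving (10, 10).
Brio's commitment gain: 10 − 10 = 0.

0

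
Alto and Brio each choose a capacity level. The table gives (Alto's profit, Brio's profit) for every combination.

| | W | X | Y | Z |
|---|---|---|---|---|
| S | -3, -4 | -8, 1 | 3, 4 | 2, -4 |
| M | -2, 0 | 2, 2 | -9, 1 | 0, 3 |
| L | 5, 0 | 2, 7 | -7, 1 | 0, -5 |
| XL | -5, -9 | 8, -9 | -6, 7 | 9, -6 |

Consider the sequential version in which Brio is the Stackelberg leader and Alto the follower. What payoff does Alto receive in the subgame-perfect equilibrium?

3

Work backward from Alto's decision.
- W: BR = L, leader payoff 0.
- X: BR = XL, leader payoff -9.
- Y: BR = S, leader payoff 4.
- Z: BR = XL, leader payoff -6.
Among 0, -9, 4, -6, the best is 4 at Y. Subgame-perfect outcome: (S, Y) with payoffs (3, 4).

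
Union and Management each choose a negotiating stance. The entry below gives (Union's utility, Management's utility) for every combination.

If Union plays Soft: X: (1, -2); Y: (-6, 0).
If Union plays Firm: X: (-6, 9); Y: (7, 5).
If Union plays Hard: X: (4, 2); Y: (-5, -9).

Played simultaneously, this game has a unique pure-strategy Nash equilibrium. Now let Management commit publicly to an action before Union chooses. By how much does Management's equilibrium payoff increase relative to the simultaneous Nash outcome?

Backward induction with Management moving first.
- X: Union compares 1, -6, 4 and picks Hard; Management would get 2.
- Y: Union compares -6, 7, -5 and picks Firm; Management would get 5.
Management's induced payoffs are 2, 5, so Management commits to Y. Subgame-perfect outcome: (Firm, Y) with payoffs (7, 5).
Under simultaneous play:
Union's best replies: X→Hard; Y→Firm.
Management's best replies: Soft→Y; Firm→X; Hard→X.
The unique mutual best reply is (Hard, X), giving (4, 2).
Management's commitment gain: 5 − 2 = 3.

3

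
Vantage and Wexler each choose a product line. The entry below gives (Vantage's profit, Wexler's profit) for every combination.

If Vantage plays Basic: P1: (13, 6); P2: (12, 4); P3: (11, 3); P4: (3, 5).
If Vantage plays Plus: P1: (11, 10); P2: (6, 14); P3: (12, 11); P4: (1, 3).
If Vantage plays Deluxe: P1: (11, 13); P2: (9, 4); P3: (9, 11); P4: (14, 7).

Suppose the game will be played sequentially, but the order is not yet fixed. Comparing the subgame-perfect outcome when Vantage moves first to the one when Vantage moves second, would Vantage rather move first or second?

first

If Vantage leads: Wexler's best replies are Basic→P1, Plus→P2, Deluxe→P1; Vantage's induced payoffs 13, 6, 11; outcome (Basic, P1), payoffs (13, 6).
If Wexler leads: Vantage's best replies are P1→Basic, P2→Basic, P3→Plus, P4→Deluxe; Wexler's induced payoffs 6, 4, 11, 7; outcome (Plus, P3), payoffs (12, 11).
Vantage gets 13 moving first and 12 moving second, so Vantage prefers to move first.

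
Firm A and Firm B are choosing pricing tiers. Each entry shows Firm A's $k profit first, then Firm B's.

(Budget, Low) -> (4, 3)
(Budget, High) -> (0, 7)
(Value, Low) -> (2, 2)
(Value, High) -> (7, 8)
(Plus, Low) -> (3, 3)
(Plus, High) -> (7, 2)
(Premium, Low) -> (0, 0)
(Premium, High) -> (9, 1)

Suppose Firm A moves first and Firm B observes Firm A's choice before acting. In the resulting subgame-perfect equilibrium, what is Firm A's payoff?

9

Solve by backward induction (Firm A leads).
- Budget: Firm B compares 3, 7 and picks High; Firm A would get 0.
- Value: Firm B compares 2, 8 and picks High; Firm A would get 7.
- Plus: Firm B compares 3, 2 and picks Low; Firm A would get 3.
- Premium: Firm B compares 0, 1 and picks High; Firm A would get 9.
Among 0, 7, 3, 9, the best is 9 at Premium. Subgame-perfect outcome: (Premium, High) with payoffs (9, 1).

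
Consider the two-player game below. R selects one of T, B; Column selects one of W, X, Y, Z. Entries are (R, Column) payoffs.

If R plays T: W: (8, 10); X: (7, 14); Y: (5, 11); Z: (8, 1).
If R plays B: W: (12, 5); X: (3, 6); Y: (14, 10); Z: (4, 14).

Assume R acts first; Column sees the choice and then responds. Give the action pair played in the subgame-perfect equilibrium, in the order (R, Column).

Work backward from Column's decision.
- T → Column plays X (best of 10, 14, 11, 1); R gets 7.
- B → Column plays Z (best of 5, 6, 10, 14); R gets 4.
Maximizing over 7, 4, R chooses T. Subgame-perfect outcome: (T, X) with payoffs (7, 14).

(T, X)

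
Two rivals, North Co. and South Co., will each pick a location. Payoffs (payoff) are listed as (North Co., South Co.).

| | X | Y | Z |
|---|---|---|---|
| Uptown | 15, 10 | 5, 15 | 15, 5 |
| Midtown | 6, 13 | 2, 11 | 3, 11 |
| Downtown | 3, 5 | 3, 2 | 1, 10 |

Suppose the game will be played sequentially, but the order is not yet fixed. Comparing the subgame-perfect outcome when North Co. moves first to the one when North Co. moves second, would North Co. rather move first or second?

If North Co. leads: South Co.'s best replies are Uptown→Y, Midtown→X, Downtown→Z; North Co.'s induced payoffs 5, 6, 1; outcome (Midtown, X), payoffs (6, 13).
If South Co. leads: North Co.'s best replies are X→Uptown, Y→Uptown, Z→Uptown; South Co.'s induced payoffs 10, 15, 5; outcome (Uptown, Y), payoffs (5, 15).
North Co. gets 6 moving first and 5 moving second, so North Co. prefers to move first.

first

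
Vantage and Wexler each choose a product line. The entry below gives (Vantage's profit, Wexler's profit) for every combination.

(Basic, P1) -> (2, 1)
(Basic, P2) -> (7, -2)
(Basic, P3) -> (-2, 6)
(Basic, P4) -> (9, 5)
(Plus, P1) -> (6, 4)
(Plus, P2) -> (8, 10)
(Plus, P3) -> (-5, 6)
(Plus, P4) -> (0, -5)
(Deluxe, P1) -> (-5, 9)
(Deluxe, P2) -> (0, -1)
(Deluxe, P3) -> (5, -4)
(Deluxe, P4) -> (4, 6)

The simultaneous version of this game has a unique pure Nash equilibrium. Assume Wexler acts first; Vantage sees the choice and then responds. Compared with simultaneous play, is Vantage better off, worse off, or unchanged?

unchanged

Solve by backward induction (Wexler leads).
- P1 → Vantage plays Plus (best of 2, 6, -5); Wexler gets 4.
- P2 → Vantage plays Plus (best of 7, 8, 0); Wexler gets 10.
- P3 → Vantage plays Deluxe (best of -2, -5, 5); Wexler gets -4.
- P4 → Vantage plays Basic (best of 9, 0, 4); Wexler gets 5.
Among 4, 10, -4, 5, the best is 10 at P2. Subgame-perfect outcome: (Plus, P2) with payoffs (8, 10).
Now find the simultaneous Nash equilibrium.
Vantage's best replies: P1→Plus; P2→Plus; P3→Deluxe; P4→Basic.
Wexler's best replies: Basic→P3; Plus→P2; Deluxe→P1.
The unique mutual best reply is (Plus, P2), giving (8, 10).
Vantage earns 8 sequentially versus 8 at the Nash outcome: unchanged.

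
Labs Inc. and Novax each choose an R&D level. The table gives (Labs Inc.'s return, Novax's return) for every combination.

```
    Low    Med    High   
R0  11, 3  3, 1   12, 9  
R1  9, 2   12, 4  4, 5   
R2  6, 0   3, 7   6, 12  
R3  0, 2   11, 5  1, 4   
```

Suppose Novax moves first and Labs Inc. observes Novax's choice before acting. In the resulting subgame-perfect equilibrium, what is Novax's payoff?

9

Backward induction with Novax moving first.
- Low: Labs Inc. compares 11, 9, 6, 0 and picks R0; Novax would get 3.
- Med: Labs Inc. compares 3, 12, 3, 11 and picks R1; Novax would get 4.
- High: Labs Inc. compares 12, 4, 6, 1 and picks R0; Novax would get 9.
Novax's induced payoffs are 3, 4, 9, so Novax commits to High. Subgame-perfect outcome: (R0, High) with payoffs (12, 9).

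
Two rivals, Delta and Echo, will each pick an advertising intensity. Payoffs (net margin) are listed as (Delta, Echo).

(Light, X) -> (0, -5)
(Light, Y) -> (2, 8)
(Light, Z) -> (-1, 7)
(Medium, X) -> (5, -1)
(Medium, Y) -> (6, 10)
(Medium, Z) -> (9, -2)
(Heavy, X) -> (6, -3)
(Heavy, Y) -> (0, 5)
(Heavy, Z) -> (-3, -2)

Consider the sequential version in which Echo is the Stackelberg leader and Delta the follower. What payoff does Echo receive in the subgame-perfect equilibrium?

10

Work backward from Delta's decision.
- X → Delta plays Heavy (best of 0, 5, 6); Echo gets -3.
- Y → Delta plays Medium (best of 2, 6, 0); Echo gets 10.
- Z → Delta plays Medium (best of -1, 9, -3); Echo gets -2.
Among -3, 10, -2, the best is 10 at Y. Subgame-perfect outcome: (Medium, Y) with payoffs (6, 10).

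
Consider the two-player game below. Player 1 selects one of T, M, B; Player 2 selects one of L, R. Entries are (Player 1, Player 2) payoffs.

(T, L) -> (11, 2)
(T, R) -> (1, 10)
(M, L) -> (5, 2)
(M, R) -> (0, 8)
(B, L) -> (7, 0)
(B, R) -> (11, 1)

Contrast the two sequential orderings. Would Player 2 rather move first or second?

If Player 1 leads: Player 2's best replies are T→R, M→R, B→R; Player 1's induced payoffs 1, 0, 11; outcome (B, R), payoffs (11, 1).
If Player 2 leads: Player 1's best replies are L→T, R→B; Player 2's induced payoffs 2, 1; outcome (T, L), payoffs (11, 2).
Player 2 gets 2 moving first and 1 moving second, so Player 2 prefers to move first.

first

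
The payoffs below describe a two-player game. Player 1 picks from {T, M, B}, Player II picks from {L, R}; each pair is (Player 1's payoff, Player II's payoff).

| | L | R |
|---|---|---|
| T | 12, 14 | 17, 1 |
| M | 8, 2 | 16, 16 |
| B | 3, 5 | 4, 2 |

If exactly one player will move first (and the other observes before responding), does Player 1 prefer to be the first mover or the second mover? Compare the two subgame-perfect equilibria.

first

If Player 1 leads: Player II's best replies are T→L, M→R, B→L; Player 1's induced payoffs 12, 16, 3; outcome (M, R), payoffs (16, 16).
If Player II leads: Player 1's best replies are L→T, R→T; Player II's induced payoffs 14, 1; outcome (T, L), payoffs (12, 14).
Player 1 gets 16 moving first and 12 moving second, so Player 1 prefers to move first.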